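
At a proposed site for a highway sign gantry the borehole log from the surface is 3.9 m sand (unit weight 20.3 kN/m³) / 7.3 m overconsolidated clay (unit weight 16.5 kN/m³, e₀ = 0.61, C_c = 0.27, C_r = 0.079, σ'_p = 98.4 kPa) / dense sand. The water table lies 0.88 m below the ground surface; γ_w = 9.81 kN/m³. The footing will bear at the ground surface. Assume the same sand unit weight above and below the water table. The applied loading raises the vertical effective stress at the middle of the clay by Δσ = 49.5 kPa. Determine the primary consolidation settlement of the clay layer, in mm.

Mid-depth of clay below the ground surface: z = 3.9 + 7.3/2 = 7.55 m.
Total vertical stress at mid-clay: σ_v = 20.3×3.9 + 16.5×3.65 = 139.4 kPa.
Pore pressure: u = 9.81×(7.55 − 0.88) = 65.433 kPa.
Initial effective stress: σ'_0 = σ_v − u = 139.4 − 65.433 = 73.967 kPa.
Final effective stress: σ'_f = 73.967 + 49.5 = 123.47 kPa.
σ'_f = 123.47 > σ'_p = 98.4 kPa, so the stress path crosses the preconsolidation pressure — recompression up to σ'_p, then virgin compression beyond:
S_c = H/(1+e₀)·[C_r·log₁₀(σ'_p/σ'_0) + C_c·log₁₀(σ'_f/σ'_p)]
    = 7.3/1.61 × [0.079×log₁₀(98.4/73.967) + 0.27×log₁₀(123.47/98.4)]
    = 4.5342 × [0.0097926 + 0.026613] = 0.1651 m

S_c ≈ 165 mm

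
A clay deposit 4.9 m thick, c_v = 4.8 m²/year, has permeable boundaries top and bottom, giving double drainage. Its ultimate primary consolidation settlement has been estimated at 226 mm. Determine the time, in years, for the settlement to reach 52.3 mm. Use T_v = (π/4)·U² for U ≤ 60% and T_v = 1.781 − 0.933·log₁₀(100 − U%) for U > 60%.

t ≈ 0.0526 years

Drainage path length: H_d = H/2 = 2.45 m (double drainage).
U = S(t)/S_ult = 52.3/226 = 0.2314.
U ≤ 60%: T_v = (π/4)·U² = (π/4)×0.23142² = 0.042061.
t = T_v·H_d²/c_v = 0.042061×2.45²/4.8 = 0.0526 years.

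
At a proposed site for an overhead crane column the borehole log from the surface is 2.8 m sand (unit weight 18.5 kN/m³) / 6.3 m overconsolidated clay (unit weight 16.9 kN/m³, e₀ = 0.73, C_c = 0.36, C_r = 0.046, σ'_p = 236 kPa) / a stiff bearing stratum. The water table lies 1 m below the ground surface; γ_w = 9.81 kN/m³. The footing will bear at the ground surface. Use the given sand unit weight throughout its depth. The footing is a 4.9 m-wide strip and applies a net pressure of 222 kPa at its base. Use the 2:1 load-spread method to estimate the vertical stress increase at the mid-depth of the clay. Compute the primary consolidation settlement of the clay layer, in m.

S_c ≈ 0.0743 m

Mid-depth of clay below the ground surface: z = 2.8 + 6.3/2 = 5.95 m.
Total vertical stress at mid-clay: σ_v = 18.5×2.8 + 16.9×3.15 = 105.03 kPa.
Pore pressure: u = 9.81×(5.95 − 1) = 48.56 kPa.
Initial effective stress: σ'_0 = σ_v − u = 105.03 − 48.56 = 56.47 kPa.
Stress increase at mid-clay by the 2:1 spreading method:
Δσ = qB/(B+z) = 222×4.9/(4.9+5.95) = 100.26 kPa
Final effective stress: σ'_f = 56.47 + 100.26 = 156.73 kPa.
σ'_f = 156.73 ≤ σ'_p = 236 kPa, so the clay remains overconsolidated and only the recompression index applies:
S_c = C_r·H/(1+e₀)·log₁₀(σ'_f/σ'_0) = 0.046×6.3/1.73×log₁₀(156.73/56.47)
    = 0.16751 × 0.44333 = 0.07426 m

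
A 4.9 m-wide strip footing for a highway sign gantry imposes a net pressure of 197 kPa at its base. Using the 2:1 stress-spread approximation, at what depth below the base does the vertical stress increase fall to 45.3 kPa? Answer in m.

2:1 spreading — at depth z the loaded area has grown by z in each plan dimension:
qB/(B+z) = Δσ_z ⇒ z = qB/Δσ_z − B = 197×4.9/45.3 − 4.9 = 16.41 m

z ≈ 16.4 m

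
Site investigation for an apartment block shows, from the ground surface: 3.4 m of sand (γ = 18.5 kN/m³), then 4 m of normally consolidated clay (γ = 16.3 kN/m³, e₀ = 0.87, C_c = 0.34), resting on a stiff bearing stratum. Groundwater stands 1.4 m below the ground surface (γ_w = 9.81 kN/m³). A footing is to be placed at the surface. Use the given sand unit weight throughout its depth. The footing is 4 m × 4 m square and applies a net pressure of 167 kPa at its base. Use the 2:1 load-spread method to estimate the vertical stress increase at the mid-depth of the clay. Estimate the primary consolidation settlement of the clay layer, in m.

Mid-depth of clay below the ground surface: z = 3.4 + 4/2 = 5.4 m.
Total vertical stress at mid-clay: σ_v = 18.5×3.4 + 16.3×2 = 95.5 kPa.
Pore pressure: u = 9.81×(5.4 − 1.4) = 39.24 kPa.
Initial effective stress: σ'_0 = σ_v − u = 95.5 − 39.24 = 56.26 kPa.
Stress increase at mid-clay by the 2:1 spreading method:
Δσ = qBL/((B+z)(L+z)) = 167×4×4/((4+5.4)(4+5.4)) = 30.24 kPa
Final effective stress: σ'_f = σ'_0 + Δσ = 56.26 + 30.24 = 86.5 kPa.
Normally consolidated clay, so the full stress increment lies on the virgin compression line:
S_c = C_c·H/(1+e₀)·log₁₀(σ'_f/σ'_0) = 0.34×4/(1+0.87)×log₁₀(86.5/56.26)
    = 0.72727 × 0.18682 = 0.1359 m

S_c ≈ 0.136 m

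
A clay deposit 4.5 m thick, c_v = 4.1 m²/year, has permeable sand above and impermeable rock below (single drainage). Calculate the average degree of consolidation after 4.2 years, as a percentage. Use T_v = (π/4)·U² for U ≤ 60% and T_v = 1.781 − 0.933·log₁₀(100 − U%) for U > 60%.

Drainage path length: H_d = H = 4.5 m (single drainage).
T_v = c_v·t/H_d² = 4.1×4.2/4.5² = 0.85037.
T_v = 0.85037 corresponds to the U > 60% branch:
U = 1 − 10^((1.781 − T_v)/0.933)/100 = 0.9006

U ≈ 90.1 %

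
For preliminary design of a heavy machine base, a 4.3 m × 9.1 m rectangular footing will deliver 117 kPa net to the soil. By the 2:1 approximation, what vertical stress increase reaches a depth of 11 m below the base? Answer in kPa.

Δσ_z ≈ 14.9 kPa

By the 2:1 method the load spreads at 1 horizontal : 2 vertical, so at depth z the loaded area has grown by z in each plan dimension:
Δσ = qBL/((B+z)(L+z)) = 117×4.3×9.1/((4.3+11)(9.1+11)) = 14.887 kPa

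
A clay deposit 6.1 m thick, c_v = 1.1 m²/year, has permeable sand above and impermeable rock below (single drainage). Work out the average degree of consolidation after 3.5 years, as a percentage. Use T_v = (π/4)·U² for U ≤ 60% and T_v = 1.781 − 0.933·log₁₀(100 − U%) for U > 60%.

Drainage path length: H_d = H = 6.1 m (single drainage).
T_v = c_v·t/H_d² = 1.1×3.5/6.1² = 0.10347.
T_v = 0.10347 corresponds to the U ≤ 60% branch:
U = √(4T_v/π) = 0.363

U ≈ 36.3 %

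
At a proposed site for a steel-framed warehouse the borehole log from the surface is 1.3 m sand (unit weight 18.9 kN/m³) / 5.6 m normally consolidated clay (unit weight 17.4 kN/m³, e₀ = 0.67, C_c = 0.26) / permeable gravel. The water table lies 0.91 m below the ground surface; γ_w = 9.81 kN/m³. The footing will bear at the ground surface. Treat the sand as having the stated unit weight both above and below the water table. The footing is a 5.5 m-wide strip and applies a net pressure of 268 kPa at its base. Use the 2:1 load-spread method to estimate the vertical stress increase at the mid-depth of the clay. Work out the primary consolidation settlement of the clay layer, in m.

Mid-depth of clay below the ground surface: z = 1.3 + 5.6/2 = 4.1 m.
Total vertical stress at mid-clay: σ_v = 18.9×1.3 + 17.4×2.8 = 73.29 kPa.
Pore pressure: u = 9.81×(4.1 − 0.91) = 31.294 kPa.
Initial effective stress: σ'_0 = σ_v − u = 73.29 − 31.294 = 41.996 kPa.
Stress increase at mid-clay by the 2:1 spreading method:
Δσ = qB/(B+z) = 268×5.5/(5.5+4.1) = 153.54 kPa
Final effective stress: σ'_f = σ'_0 + Δσ = 41.996 + 153.54 = 195.54 kPa.
Normally consolidated clay, so the full stress increment lies on the virgin compression line:
S_c = C_c·H/(1+e₀)·log₁₀(σ'_f/σ'_0) = 0.26×5.6/(1+0.67)×log₁₀(195.54/41.996)
    = 0.87186 × 0.66803 = 0.5824 m

S_c ≈ 0.582 m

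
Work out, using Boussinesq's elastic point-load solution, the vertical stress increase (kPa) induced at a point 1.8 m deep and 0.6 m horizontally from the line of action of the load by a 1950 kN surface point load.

Boussinesq vertical stress below a point load on an elastic half-space:
Δσ_z = 3P/(2πz²) · [1 + (r/z)²]^(−5/2)
r/z = 0.6/1.8 = 0.33333; [1+(r/z)²]^(−5/2) = 0.76843.
Δσ_z = 3×1950/(2π×1.8²) × 0.76843 = 287.36 × 0.76843 = 220.8 kPa

Δσ_z ≈ 221 kPa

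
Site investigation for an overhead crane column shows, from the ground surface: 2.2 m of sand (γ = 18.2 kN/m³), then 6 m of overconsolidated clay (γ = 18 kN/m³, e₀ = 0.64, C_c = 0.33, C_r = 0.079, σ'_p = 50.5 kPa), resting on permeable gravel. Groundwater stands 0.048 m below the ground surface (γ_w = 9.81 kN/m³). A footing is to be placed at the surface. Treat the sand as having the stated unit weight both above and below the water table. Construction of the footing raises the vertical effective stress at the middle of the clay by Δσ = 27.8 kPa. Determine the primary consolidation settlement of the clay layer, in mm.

S_c ≈ 200 mm

Mid-depth of clay below the ground surface: z = 2.2 + 6/2 = 5.2 m.
Total vertical stress at mid-clay: σ_v = 18.2×2.2 + 18×3 = 94.04 kPa.
Pore pressure: u = 9.81×(5.2 − 0.048) = 50.541 kPa.
Initial effective stress: σ'_0 = σ_v − u = 94.04 − 50.541 = 43.499 kPa.
Final effective stress: σ'_f = 43.499 + 27.8 = 71.299 kPa.
σ'_f = 71.299 > σ'_p = 50.5 kPa, so the stress path crosses the preconsolidation pressure — recompression up to σ'_p, then virgin compression beyond:
S_c = H/(1+e₀)·[C_r·log₁₀(σ'_p/σ'_0) + C_c·log₁₀(σ'_f/σ'_p)]
    = 6/1.64 × [0.079×log₁₀(50.5/43.499) + 0.33×log₁₀(71.299/50.5)]
    = 3.6585 × [0.0051202 + 0.049431] = 0.1996 m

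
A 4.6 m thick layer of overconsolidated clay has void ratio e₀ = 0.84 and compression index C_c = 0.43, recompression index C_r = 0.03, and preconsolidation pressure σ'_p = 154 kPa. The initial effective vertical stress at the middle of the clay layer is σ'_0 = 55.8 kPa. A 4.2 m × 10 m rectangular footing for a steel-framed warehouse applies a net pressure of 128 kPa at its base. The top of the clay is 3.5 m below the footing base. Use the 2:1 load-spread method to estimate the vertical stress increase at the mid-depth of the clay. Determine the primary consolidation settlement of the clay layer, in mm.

S_c ≈ 15.5 mm

Mid-depth of clay below the footing base: z = 3.5 + 4.6/2 = 5.8 m.
Stress increase at mid-clay by the 2:1 spreading method:
Δσ = qBL/((B+z)(L+z)) = 128×4.2×10/((4.2+5.8)(10+5.8)) = 34.025 kPa
Final effective stress: σ'_f = 55.8 + 34.025 = 89.825 kPa.
σ'_f = 89.825 ≤ σ'_p = 154 kPa, so the clay remains overconsolidated and only the recompression index applies:
S_c = C_r·H/(1+e₀)·log₁₀(σ'_f/σ'_0) = 0.03×4.6/1.84×log₁₀(89.825/55.8)
    = 0.075 × 0.20676 = 0.01551 m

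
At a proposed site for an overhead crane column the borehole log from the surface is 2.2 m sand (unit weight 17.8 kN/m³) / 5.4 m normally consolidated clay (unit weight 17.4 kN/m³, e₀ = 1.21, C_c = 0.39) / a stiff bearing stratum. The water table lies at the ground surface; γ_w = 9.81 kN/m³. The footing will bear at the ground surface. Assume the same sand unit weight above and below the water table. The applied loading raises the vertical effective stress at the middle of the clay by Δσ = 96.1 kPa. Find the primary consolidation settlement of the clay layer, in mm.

Mid-depth of clay below the ground surface: z = 2.2 + 5.4/2 = 4.9 m.
Total vertical stress at mid-clay: σ_v = 17.8×2.2 + 17.4×2.7 = 86.14 kPa.
Pore pressure: u = 9.81×(4.9 − 0) = 48.069 kPa.
Initial effective stress: σ'_0 = σ_v − u = 86.14 − 48.069 = 38.071 kPa.
Final effective stress: σ'_f = σ'_0 + Δσ = 38.071 + 96.1 = 134.17 kPa.
Normally consolidated clay, so the full stress increment lies on the virgin compression line:
S_c = C_c·H/(1+e₀)·log₁₀(σ'_f/σ'_0) = 0.39×5.4/(1+1.21)×log₁₀(134.17/38.071)
    = 0.95294 × 0.54706 = 0.5213 m

S_c ≈ 521 mm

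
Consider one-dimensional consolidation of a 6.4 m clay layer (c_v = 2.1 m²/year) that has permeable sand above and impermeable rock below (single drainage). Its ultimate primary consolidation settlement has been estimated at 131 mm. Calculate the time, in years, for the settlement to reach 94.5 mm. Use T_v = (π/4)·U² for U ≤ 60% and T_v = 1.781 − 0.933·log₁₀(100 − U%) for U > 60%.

t ≈ 8.44 years

Drainage path length: H_d = H = 6.4 m (single drainage).
U = S(t)/S_ult = 94.5/131 = 0.7214.
U > 60%: T_v = 1.781 − 0.933·log₁₀(100 − 72.137) = 0.43279.
t = T_v·H_d²/c_v = 0.43279×6.4²/2.1 = 8.441 years.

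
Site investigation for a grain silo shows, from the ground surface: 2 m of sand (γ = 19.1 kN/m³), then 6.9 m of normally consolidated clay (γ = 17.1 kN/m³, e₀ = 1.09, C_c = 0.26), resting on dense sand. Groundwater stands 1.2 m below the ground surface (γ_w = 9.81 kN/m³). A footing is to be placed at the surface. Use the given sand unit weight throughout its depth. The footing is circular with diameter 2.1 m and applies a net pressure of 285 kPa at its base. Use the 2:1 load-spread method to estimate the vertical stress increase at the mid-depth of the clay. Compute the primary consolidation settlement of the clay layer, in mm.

S_c ≈ 125 mm

Mid-depth of clay below the ground surface: z = 2 + 6.9/2 = 5.45 m.
Total vertical stress at mid-clay: σ_v = 19.1×2 + 17.1×3.45 = 97.195 kPa.
Pore pressure: u = 9.81×(5.45 − 1.2) = 41.693 kPa.
Initial effective stress: σ'_0 = σ_v − u = 97.195 − 41.693 = 55.502 kPa.
Stress increase at mid-clay by the 2:1 spreading method:
Δσ ≈ qD²/(D+z)² = 285×2.1²/(2.1+5.45)² = 22.049 kPa
Final effective stress: σ'_f = σ'_0 + Δσ = 55.502 + 22.049 = 77.551 kPa.
Normally consolidated clay, so the full stress increment lies on the virgin compression line:
S_c = C_c·H/(1+e₀)·log₁₀(σ'_f/σ'_0) = 0.26×6.9/(1+1.09)×log₁₀(77.551/55.502)
    = 0.85837 × 0.14528 = 0.1247 m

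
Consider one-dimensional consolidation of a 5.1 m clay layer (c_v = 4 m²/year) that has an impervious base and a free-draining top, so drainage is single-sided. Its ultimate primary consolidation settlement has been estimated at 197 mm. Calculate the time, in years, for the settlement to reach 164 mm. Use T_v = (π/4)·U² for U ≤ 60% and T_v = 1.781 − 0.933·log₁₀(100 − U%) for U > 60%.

t ≈ 4.15 years

Drainage path length: H_d = H = 5.1 m (single drainage).
U = S(t)/S_ult = 164/197 = 0.8325.
U > 60%: T_v = 1.781 − 0.933·log₁₀(100 − 83.249) = 0.63896.
t = T_v·H_d²/c_v = 0.63896×5.1²/4 = 4.155 years.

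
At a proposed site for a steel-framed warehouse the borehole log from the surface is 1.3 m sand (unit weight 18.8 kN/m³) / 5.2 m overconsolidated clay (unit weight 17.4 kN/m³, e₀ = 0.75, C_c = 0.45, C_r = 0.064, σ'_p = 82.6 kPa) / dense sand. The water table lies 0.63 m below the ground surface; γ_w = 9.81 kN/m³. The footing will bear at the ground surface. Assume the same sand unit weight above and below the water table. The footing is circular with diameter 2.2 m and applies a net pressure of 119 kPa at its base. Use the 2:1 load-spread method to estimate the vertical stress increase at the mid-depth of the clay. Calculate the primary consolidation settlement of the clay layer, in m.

Mid-depth of clay below the ground surface: z = 1.3 + 5.2/2 = 3.9 m.
Total vertical stress at mid-clay: σ_v = 18.8×1.3 + 17.4×2.6 = 69.68 kPa.
Pore pressure: u = 9.81×(3.9 − 0.63) = 32.079 kPa.
Initial effective stress: σ'_0 = σ_v − u = 69.68 − 32.079 = 37.601 kPa.
Stress increase at mid-clay by the 2:1 spreading method:
Δσ ≈ qD²/(D+z)² = 119×2.2²/(2.2+3.9)² = 15.479 kPa
Final effective stress: σ'_f = 37.601 + 15.479 = 53.08 kPa.
σ'_f = 53.08 ≤ σ'_p = 82.6 kPa, so the clay remains overconsolidated and only the recompression index applies:
S_c = C_r·H/(1+e₀)·log₁₀(σ'_f/σ'_0) = 0.064×5.2/1.75×log₁₀(53.08/37.601)
    = 0.19017 × 0.14973 = 0.02847 m

S_c ≈ 0.0285 m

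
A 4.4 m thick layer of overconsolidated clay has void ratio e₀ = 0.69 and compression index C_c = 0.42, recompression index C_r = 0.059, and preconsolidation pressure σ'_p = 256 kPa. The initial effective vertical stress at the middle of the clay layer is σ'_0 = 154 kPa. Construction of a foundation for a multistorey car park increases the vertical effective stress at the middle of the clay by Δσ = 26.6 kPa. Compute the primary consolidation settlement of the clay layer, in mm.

S_c ≈ 10.6 mm

Final effective stress: σ'_f = 154 + 26.6 = 180.6 kPa.
σ'_f = 180.6 ≤ σ'_p = 256 kPa, so the clay remains overconsolidated and only the recompression index applies:
S_c = C_r·H/(1+e₀)·log₁₀(σ'_f/σ'_0) = 0.059×4.4/1.69×log₁₀(180.6/154)
    = 0.15361 × 0.069197 = 0.01063 m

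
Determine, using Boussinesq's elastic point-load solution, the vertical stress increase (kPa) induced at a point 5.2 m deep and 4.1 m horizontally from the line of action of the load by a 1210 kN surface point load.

Boussinesq vertical stress below a point load on an elastic half-space:
Δσ_z = 3P/(2πz²) · [1 + (r/z)²]^(−5/2)
r/z = 4.1/5.2 = 0.78846; [1+(r/z)²]^(−5/2) = 0.2986.
Δσ_z = 3×1210/(2π×5.2²) × 0.2986 = 21.366 × 0.2986 = 6.38 kPa

Δσ_z ≈ 6.38 kPa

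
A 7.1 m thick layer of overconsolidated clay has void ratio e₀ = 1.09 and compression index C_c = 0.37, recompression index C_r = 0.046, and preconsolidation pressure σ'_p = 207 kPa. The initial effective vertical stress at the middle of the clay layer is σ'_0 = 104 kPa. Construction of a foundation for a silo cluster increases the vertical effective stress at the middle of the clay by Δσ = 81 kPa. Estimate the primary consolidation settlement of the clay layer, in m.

Final effective stress: σ'_f = 104 + 81 = 185 kPa.
σ'_f = 185 ≤ σ'_p = 207 kPa, so the clay remains overconsolidated and only the recompression index applies:
S_c = C_r·H/(1+e₀)·log₁₀(σ'_f/σ'_0) = 0.046×7.1/2.09×log₁₀(185/104)
    = 0.15627 × 0.25014 = 0.03909 m

S_c ≈ 0.0391 m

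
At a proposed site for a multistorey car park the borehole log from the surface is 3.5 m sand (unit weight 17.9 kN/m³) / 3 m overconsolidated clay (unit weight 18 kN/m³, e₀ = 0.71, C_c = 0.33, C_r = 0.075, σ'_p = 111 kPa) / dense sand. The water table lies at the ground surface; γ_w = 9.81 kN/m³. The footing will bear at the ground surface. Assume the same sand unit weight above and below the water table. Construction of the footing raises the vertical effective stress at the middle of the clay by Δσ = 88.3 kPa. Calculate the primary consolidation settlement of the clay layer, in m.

S_c ≈ 0.0951 m

Mid-depth of clay below the ground surface: z = 3.5 + 3/2 = 5 m.
Total vertical stress at mid-clay: σ_v = 17.9×3.5 + 18×1.5 = 89.65 kPa.
Pore pressure: u = 9.81×(5 − 0) = 49.05 kPa.
Initial effective stress: σ'_0 = σ_v − u = 89.65 − 49.05 = 40.6 kPa.
Final effective stress: σ'_f = 40.6 + 88.3 = 128.9 kPa.
σ'_f = 128.9 > σ'_p = 111 kPa, so the stress path crosses the preconsolidation pressure — recompression up to σ'_p, then virgin compression beyond:
S_c = H/(1+e₀)·[C_r·log₁₀(σ'_p/σ'_0) + C_c·log₁₀(σ'_f/σ'_p)]
    = 3/1.71 × [0.075×log₁₀(111/40.6) + 0.33×log₁₀(128.9/111)]
    = 1.7544 × [0.03276 + 0.021427] = 0.09507 m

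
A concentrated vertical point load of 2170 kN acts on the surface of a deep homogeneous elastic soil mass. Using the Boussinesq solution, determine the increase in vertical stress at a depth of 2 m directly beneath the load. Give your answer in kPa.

Δσ_z ≈ 259 kPa

Boussinesq vertical stress below a point load on an elastic half-space:
Δσ_z = 3P/(2πz²) · [1 + (r/z)²]^(−5/2)
r/z = 0/2 = 0; [1+(r/z)²]^(−5/2) = 1.
Δσ_z = 3×2170/(2π×2²) × 1 = 259.02 × 1 = 259 kPa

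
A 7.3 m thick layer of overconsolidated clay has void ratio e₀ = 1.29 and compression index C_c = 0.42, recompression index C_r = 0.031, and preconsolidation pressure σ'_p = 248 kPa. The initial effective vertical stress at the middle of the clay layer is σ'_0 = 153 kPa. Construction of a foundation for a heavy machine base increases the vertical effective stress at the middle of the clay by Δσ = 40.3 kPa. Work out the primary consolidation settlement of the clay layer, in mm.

Final effective stress: σ'_f = 153 + 40.3 = 193.3 kPa.
σ'_f = 193.3 ≤ σ'_p = 248 kPa, so the clay remains overconsolidated and only the recompression index applies:
S_c = C_r·H/(1+e₀)·log₁₀(σ'_f/σ'_0) = 0.031×7.3/2.29×log₁₀(193.3/153)
    = 0.098822 × 0.10154 = 0.01003 m

S_c ≈ 10 mm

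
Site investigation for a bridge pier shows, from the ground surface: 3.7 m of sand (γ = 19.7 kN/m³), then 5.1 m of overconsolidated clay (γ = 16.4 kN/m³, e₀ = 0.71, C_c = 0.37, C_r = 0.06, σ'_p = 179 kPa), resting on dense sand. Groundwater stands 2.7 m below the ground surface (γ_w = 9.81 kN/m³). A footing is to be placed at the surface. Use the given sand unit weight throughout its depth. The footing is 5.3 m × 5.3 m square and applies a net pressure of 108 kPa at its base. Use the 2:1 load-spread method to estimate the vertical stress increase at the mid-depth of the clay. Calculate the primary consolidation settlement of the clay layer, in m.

Mid-depth of clay below the ground surface: z = 3.7 + 5.1/2 = 6.25 m.
Total vertical stress at mid-clay: σ_v = 19.7×3.7 + 16.4×2.55 = 114.71 kPa.
Pore pressure: u = 9.81×(6.25 − 2.7) = 34.825 kPa.
Initial effective stress: σ'_0 = σ_v − u = 114.71 − 34.825 = 79.885 kPa.
Stress increase at mid-clay by the 2:1 spreading method:
Δσ = qBL/((B+z)(L+z)) = 108×5.3×5.3/((5.3+6.25)(5.3+6.25)) = 22.741 kPa
Final effective stress: σ'_f = 79.885 + 22.741 = 102.63 kPa.
σ'_f = 102.63 ≤ σ'_p = 179 kPa, so the clay remains overconsolidated and only the recompression index applies:
S_c = C_r·H/(1+e₀)·log₁₀(σ'_f/σ'_0) = 0.06×5.1/1.71×log₁₀(102.63/79.885)
    = 0.17895 × 0.10881 = 0.01947 m

S_c ≈ 0.0195 m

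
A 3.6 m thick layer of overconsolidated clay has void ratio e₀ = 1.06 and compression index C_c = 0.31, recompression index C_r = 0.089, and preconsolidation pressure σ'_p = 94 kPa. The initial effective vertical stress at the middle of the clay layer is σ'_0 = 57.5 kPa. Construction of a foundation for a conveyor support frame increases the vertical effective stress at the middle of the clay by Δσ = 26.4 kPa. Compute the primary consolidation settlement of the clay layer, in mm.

S_c ≈ 25.5 mm

Final effective stress: σ'_f = 57.5 + 26.4 = 83.9 kPa.
σ'_f = 83.9 ≤ σ'_p = 94 kPa, so the clay remains overconsolidated and only the recompression index applies:
S_c = C_r·H/(1+e₀)·log₁₀(σ'_f/σ'_0) = 0.089×3.6/2.06×log₁₀(83.9/57.5)
    = 0.15554 × 0.16409 = 0.02552 m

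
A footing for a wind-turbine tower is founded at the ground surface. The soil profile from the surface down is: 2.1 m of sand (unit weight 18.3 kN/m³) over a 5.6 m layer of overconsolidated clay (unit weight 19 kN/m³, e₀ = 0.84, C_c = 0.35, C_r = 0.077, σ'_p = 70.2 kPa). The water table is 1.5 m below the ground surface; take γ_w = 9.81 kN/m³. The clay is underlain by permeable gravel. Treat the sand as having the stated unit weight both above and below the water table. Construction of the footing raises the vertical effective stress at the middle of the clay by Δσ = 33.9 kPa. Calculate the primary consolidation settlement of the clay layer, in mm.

S_c ≈ 145 mm

Mid-depth of clay below the ground surface: z = 2.1 + 5.6/2 = 4.9 m.
Total vertical stress at mid-clay: σ_v = 18.3×2.1 + 19×2.8 = 91.63 kPa.
Pore pressure: u = 9.81×(4.9 − 1.5) = 33.354 kPa.
Initial effective stress: σ'_0 = σ_v − u = 91.63 − 33.354 = 58.276 kPa.
Final effective stress: σ'_f = 58.276 + 33.9 = 92.176 kPa.
σ'_f = 92.176 > σ'_p = 70.2 kPa, so the stress path crosses the preconsolidation pressure — recompression up to σ'_p, then virgin compression beyond:
S_c = H/(1+e₀)·[C_r·log₁₀(σ'_p/σ'_0) + C_c·log₁₀(σ'_f/σ'_p)]
    = 5.6/1.84 × [0.077×log₁₀(70.2/58.276) + 0.35×log₁₀(92.176/70.2)]
    = 3.0435 × [0.0062252 + 0.041398] = 0.1449 m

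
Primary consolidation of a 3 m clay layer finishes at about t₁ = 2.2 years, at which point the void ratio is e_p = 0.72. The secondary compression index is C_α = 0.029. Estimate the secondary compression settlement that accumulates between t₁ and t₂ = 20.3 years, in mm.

S_s ≈ 48.8 mm

Secondary compression: S_s = C_α·H/(1+e_p)·log₁₀(t₂/t₁)
S_s = 0.029×3/(1+0.72)×log₁₀(20.3/2.2)
    = 0.05058 × 0.9651 = 0.04881 m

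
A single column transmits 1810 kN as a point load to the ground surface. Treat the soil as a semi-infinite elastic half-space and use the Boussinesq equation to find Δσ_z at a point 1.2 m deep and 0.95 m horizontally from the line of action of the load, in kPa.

Δσ_z ≈ 178 kPa

Boussinesq vertical stress below a point load on an elastic half-space:
Δσ_z = 3P/(2πz²) · [1 + (r/z)²]^(−5/2)
r/z = 0.95/1.2 = 0.79167; [1+(r/z)²]^(−5/2) = 0.29628.
Δσ_z = 3×1810/(2π×1.2²) × 0.29628 = 600.15 × 0.29628 = 177.8 kPa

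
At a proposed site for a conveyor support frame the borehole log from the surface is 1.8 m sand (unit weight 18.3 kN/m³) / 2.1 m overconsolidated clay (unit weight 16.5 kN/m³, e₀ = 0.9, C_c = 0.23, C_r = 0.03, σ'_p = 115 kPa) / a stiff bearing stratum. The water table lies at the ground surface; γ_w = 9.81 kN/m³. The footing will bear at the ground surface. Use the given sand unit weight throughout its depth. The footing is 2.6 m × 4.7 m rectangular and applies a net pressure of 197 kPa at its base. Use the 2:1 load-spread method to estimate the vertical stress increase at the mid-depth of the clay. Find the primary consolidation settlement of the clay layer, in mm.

S_c ≈ 18.5 mm

Mid-depth of clay below the ground surface: z = 1.8 + 2.1/2 = 2.85 m.
Total vertical stress at mid-clay: σ_v = 18.3×1.8 + 16.5×1.05 = 50.265 kPa.
Pore pressure: u = 9.81×(2.85 − 0) = 27.959 kPa.
Initial effective stress: σ'_0 = σ_v − u = 50.265 − 27.959 = 22.306 kPa.
Stress increase at mid-clay by the 2:1 spreading method:
Δσ = qBL/((B+z)(L+z)) = 197×2.6×4.7/((2.6+2.85)(4.7+2.85)) = 58.505 kPa
Final effective stress: σ'_f = 22.306 + 58.505 = 80.811 kPa.
σ'_f = 80.811 ≤ σ'_p = 115 kPa, so the clay remains overconsolidated and only the recompression index applies:
S_c = C_r·H/(1+e₀)·log₁₀(σ'_f/σ'_0) = 0.03×2.1/1.9×log₁₀(80.811/22.306)
    = 0.033159 × 0.55905 = 0.01854 m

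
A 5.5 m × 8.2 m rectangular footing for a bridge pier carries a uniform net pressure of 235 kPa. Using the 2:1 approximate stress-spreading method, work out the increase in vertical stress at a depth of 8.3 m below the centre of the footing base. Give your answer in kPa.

Δσ_z ≈ 46.5 kPa

By the 2:1 method the load spreads at 1 horizontal : 2 vertical, so at depth z the loaded area has grown by z in each plan dimension:
Δσ = qBL/((B+z)(L+z)) = 235×5.5×8.2/((5.5+8.3)(8.2+8.3)) = 46.546 kPa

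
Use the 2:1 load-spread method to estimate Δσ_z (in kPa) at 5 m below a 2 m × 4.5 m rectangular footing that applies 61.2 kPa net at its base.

Δσ_z ≈ 8.28 kPa

By the 2:1 method the load spreads at 1 horizontal : 2 vertical, so at depth z the loaded area has grown by z in each plan dimension:
Δσ = qBL/((B+z)(L+z)) = 61.2×2×4.5/((2+5)(4.5+5)) = 8.2827 kPa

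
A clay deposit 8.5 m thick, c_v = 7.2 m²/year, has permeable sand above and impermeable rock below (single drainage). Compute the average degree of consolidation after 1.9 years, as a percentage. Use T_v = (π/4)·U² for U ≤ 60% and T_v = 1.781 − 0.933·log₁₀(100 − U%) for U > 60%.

Drainage path length: H_d = H = 8.5 m (single drainage).
T_v = c_v·t/H_d² = 7.2×1.9/8.5² = 0.18934.
T_v = 0.18934 corresponds to the U ≤ 60% branch:
U = √(4T_v/π) = 0.491

U ≈ 49.1 %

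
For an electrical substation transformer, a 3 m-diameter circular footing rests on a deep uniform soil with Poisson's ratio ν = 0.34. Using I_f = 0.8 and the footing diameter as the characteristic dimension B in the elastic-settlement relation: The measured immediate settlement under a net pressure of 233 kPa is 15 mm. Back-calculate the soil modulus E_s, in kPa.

E_s ≈ 33000 kPa

S_e = q·B·(1−ν²)/E_s · I_f  ⇒  E_s = q·B·(1−ν²)·I_f / S_e.
E_s = 233 × 3 × 0.8844 × 0.8 / 0.015 = 32970 kPa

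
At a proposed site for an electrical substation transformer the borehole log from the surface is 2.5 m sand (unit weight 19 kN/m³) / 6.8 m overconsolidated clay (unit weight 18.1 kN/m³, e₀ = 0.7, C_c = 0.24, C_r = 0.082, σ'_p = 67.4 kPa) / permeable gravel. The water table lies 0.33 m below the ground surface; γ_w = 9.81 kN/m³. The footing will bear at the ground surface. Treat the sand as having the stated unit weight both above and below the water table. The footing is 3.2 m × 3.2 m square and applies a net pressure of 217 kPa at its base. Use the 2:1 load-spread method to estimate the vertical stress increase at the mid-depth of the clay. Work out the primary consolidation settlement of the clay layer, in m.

Mid-depth of clay below the ground surface: z = 2.5 + 6.8/2 = 5.9 m.
Total vertical stress at mid-clay: σ_v = 19×2.5 + 18.1×3.4 = 109.04 kPa.
Pore pressure: u = 9.81×(5.9 − 0.33) = 54.642 kPa.
Initial effective stress: σ'_0 = σ_v − u = 109.04 − 54.642 = 54.398 kPa.
Stress increase at mid-clay by the 2:1 spreading method:
Δσ = qBL/((B+z)(L+z)) = 217×3.2×3.2/((3.2+5.9)(3.2+5.9)) = 26.833 kPa
Final effective stress: σ'_f = 54.398 + 26.833 = 81.231 kPa.
σ'_f = 81.231 > σ'_p = 67.4 kPa, so the stress path crosses the preconsolidation pressure — recompression up to σ'_p, then virgin compression beyond:
S_c = H/(1+e₀)·[C_r·log₁₀(σ'_p/σ'_0) + C_c·log₁₀(σ'_f/σ'_p)]
    = 6.8/1.7 × [0.082×log₁₀(67.4/54.398) + 0.24×log₁₀(81.231/67.4)]
    = 4 × [0.0076323 + 0.019455] = 0.1083 m

S_c ≈ 0.108 m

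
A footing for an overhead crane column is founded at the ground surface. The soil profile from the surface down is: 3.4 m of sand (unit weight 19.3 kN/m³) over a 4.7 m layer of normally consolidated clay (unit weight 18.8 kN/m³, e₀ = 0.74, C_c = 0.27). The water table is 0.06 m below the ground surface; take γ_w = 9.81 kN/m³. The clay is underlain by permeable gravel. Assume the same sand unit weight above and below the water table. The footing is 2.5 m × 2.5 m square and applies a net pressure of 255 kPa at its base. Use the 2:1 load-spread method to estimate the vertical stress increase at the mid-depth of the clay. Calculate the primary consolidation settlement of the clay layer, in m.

Mid-depth of clay below the ground surface: z = 3.4 + 4.7/2 = 5.75 m.
Total vertical stress at mid-clay: σ_v = 19.3×3.4 + 18.8×2.35 = 109.8 kPa.
Pore pressure: u = 9.81×(5.75 − 0.06) = 55.819 kPa.
Initial effective stress: σ'_0 = σ_v − u = 109.8 − 55.819 = 53.981 kPa.
Stress increase at mid-clay by the 2:1 spreading method:
Δσ = qBL/((B+z)(L+z)) = 255×2.5×2.5/((2.5+5.75)(2.5+5.75)) = 23.416 kPa
Final effective stress: σ'_f = σ'_0 + Δσ = 53.981 + 23.416 = 77.397 kPa.
Normally consolidated clay, so the full stress increment lies on the virgin compression line:
S_c = C_c·H/(1+e₀)·log₁₀(σ'_f/σ'_0) = 0.27×4.7/(1+0.74)×log₁₀(77.397/53.981)
    = 0.72931 × 0.15648 = 0.1141 m

S_c ≈ 0.114 m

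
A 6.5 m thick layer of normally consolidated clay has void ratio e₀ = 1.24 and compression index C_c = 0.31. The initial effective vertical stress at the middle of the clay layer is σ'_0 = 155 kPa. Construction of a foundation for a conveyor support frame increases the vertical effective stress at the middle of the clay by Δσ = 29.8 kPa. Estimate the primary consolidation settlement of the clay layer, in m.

Final effective stress: σ'_f = σ'_0 + Δσ = 155 + 29.8 = 184.8 kPa.
Normally consolidated clay, so the full stress increment lies on the virgin compression line:
S_c = C_c·H/(1+e₀)·log₁₀(σ'_f/σ'_0) = 0.31×6.5/(1+1.24)×log₁₀(184.8/155)
    = 0.89955 × 0.07637 = 0.0687 m

S_c ≈ 0.0687 m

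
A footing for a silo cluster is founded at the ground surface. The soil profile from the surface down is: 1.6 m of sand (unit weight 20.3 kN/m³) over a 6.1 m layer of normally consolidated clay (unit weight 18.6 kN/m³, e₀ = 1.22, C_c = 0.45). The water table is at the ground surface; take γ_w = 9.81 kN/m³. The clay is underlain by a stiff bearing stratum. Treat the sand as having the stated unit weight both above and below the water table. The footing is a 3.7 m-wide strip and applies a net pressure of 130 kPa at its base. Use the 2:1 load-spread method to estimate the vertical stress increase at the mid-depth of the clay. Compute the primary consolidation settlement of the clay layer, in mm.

Mid-depth of clay below the ground surface: z = 1.6 + 6.1/2 = 4.65 m.
Total vertical stress at mid-clay: σ_v = 20.3×1.6 + 18.6×3.05 = 89.21 kPa.
Pore pressure: u = 9.81×(4.65 − 0) = 45.617 kPa.
Initial effective stress: σ'_0 = σ_v − u = 89.21 − 45.617 = 43.593 kPa.
Stress increase at mid-clay by the 2:1 spreading method:
Δσ = qB/(B+z) = 130×3.7/(3.7+4.65) = 57.605 kPa
Final effective stress: σ'_f = σ'_0 + Δσ = 43.593 + 57.605 = 101.2 kPa.
Normally consolidated clay, so the full stress increment lies on the virgin compression line:
S_c = C_c·H/(1+e₀)·log₁₀(σ'_f/σ'_0) = 0.45×6.1/(1+1.22)×log₁₀(101.2/43.593)
    = 1.2365 × 0.36576 = 0.4523 m

S_c ≈ 452 mm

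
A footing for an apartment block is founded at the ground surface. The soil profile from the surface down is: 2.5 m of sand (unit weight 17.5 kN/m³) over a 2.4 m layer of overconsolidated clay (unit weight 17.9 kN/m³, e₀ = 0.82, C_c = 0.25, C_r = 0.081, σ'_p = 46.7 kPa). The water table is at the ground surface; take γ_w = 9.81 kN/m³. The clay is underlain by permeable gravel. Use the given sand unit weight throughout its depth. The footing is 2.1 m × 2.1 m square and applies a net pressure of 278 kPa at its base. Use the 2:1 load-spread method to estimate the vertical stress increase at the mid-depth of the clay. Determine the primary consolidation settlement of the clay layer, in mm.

Mid-depth of clay below the ground surface: z = 2.5 + 2.4/2 = 3.7 m.
Total vertical stress at mid-clay: σ_v = 17.5×2.5 + 17.9×1.2 = 65.23 kPa.
Pore pressure: u = 9.81×(3.7 − 0) = 36.297 kPa.
Initial effective stress: σ'_0 = σ_v − u = 65.23 − 36.297 = 28.933 kPa.
Stress increase at mid-clay by the 2:1 spreading method:
Δσ = qBL/((B+z)(L+z)) = 278×2.1×2.1/((2.1+3.7)(2.1+3.7)) = 36.444 kPa
Final effective stress: σ'_f = 28.933 + 36.444 = 65.377 kPa.
σ'_f = 65.377 > σ'_p = 46.7 kPa, so the stress path crosses the preconsolidation pressure — recompression up to σ'_p, then virgin compression beyond:
S_c = H/(1+e₀)·[C_r·log₁₀(σ'_p/σ'_0) + C_c·log₁₀(σ'_f/σ'_p)]
    = 2.4/1.82 × [0.081×log₁₀(46.7/28.933) + 0.25×log₁₀(65.377/46.7)]
    = 1.3187 × [0.016842 + 0.036527] = 0.07038 m

S_c ≈ 70.4 mm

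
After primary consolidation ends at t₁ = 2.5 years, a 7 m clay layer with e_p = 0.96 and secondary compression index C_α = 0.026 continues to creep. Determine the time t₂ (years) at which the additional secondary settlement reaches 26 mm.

t₂ ≈ 4.76 years

S_s = C_α·H/(1+e_p)·log₁₀(t₂/t₁) ⇒ log₁₀(t₂/t₁) = S_s·(1+e_p)/(C_α·H).
log₁₀(t₂/t₁) = 0.026 × (1+0.96) / (0.026×7) = 0.28
t₂ = t₁ × 10^0.28 = 2.5 × 1.905 = 4.764 years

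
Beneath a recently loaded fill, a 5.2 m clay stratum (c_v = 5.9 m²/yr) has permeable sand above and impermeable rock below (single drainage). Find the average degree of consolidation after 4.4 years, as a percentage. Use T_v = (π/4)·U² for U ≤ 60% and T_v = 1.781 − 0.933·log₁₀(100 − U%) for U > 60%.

U ≈ 92.4 %

Drainage path length: H_d = H = 5.2 m (single drainage).
T_v = c_v·t/H_d² = 5.9×4.4/5.2² = 0.96006.
T_v = 0.96006 corresponds to the U > 60% branch:
U = 1 − 10^((1.781 − T_v)/0.933)/100 = 0.9242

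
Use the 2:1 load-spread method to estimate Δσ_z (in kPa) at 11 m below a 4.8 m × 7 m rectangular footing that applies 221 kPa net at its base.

Δσ_z ≈ 26.1 kPa

By the 2:1 method the load spreads at 1 horizontal : 2 vertical, so at depth z the loaded area has grown by z in each plan dimension:
Δσ = qBL/((B+z)(L+z)) = 221×4.8×7/((4.8+11)(7+11)) = 26.11 kPa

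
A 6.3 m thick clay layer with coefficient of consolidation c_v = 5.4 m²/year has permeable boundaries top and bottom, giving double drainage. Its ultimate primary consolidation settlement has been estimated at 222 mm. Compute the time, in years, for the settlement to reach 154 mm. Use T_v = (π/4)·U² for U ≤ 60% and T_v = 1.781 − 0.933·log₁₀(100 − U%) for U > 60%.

t ≈ 0.725 years

Drainage path length: H_d = H/2 = 3.15 m (double drainage).
U = S(t)/S_ult = 154/222 = 0.6937.
U > 60%: T_v = 1.781 − 0.933·log₁₀(100 − 69.369) = 0.39442.
t = T_v·H_d²/c_v = 0.39442×3.15²/5.4 = 0.7247 years.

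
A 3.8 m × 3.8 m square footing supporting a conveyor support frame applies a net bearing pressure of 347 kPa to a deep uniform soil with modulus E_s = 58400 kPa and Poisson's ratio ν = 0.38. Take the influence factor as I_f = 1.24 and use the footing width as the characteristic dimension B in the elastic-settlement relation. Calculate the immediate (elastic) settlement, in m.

Immediate (elastic) settlement: S_e = q·B·(1−ν²)/E_s · I_f.
S_e = 347 × 3.8 × (1 − 0.38²) / 58400 × 1.24
    = 347 × 3.8 × 0.8556 / 58400 × 1.24
    = 0.02395 m

S_e ≈ 0.024 m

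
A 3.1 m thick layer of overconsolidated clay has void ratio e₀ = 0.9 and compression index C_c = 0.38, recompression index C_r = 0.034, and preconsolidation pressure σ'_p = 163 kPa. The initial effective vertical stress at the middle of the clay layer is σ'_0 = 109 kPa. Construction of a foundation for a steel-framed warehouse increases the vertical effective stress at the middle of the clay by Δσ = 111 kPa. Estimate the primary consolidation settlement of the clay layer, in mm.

Final effective stress: σ'_f = 109 + 111 = 220 kPa.
σ'_f = 220 > σ'_p = 163 kPa, so the stress path crosses the preconsolidation pressure — recompression up to σ'_p, then virgin compression beyond:
S_c = H/(1+e₀)·[C_r·log₁₀(σ'_p/σ'_0) + C_c·log₁₀(σ'_f/σ'_p)]
    = 3.1/1.9 × [0.034×log₁₀(163/109) + 0.38×log₁₀(220/163)]
    = 1.6316 × [0.0059419 + 0.049489] = 0.09044 m

S_c ≈ 90.4 mm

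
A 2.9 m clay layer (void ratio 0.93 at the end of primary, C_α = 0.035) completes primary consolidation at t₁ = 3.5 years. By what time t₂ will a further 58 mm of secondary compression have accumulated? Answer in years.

S_s = C_α·H/(1+e_p)·log₁₀(t₂/t₁) ⇒ log₁₀(t₂/t₁) = S_s·(1+e_p)/(C_α·H).
log₁₀(t₂/t₁) = 0.058 × (1+0.93) / (0.035×2.9) = 1.103
t₂ = t₁ × 10^1.103 = 3.5 × 12.67 = 44.35 years

t₂ ≈ 44.4 years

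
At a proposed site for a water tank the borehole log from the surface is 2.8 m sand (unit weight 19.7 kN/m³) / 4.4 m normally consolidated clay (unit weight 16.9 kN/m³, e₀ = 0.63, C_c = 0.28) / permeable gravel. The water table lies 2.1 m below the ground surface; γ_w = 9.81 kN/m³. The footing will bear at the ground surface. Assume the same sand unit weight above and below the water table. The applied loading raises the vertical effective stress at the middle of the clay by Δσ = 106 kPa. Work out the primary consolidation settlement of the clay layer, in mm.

S_c ≈ 321 mm

Mid-depth of clay below the ground surface: z = 2.8 + 4.4/2 = 5 m.
Total vertical stress at mid-clay: σ_v = 19.7×2.8 + 16.9×2.2 = 92.34 kPa.
Pore pressure: u = 9.81×(5 − 2.1) = 28.449 kPa.
Initial effective stress: σ'_0 = σ_v − u = 92.34 − 28.449 = 63.891 kPa.
Final effective stress: σ'_f = σ'_0 + Δσ = 63.891 + 106 = 169.89 kPa.
Normally consolidated clay, so the full stress increment lies on the virgin compression line:
S_c = C_c·H/(1+e₀)·log₁₀(σ'_f/σ'_0) = 0.28×4.4/(1+0.63)×log₁₀(169.89/63.891)
    = 0.75583 × 0.42473 = 0.321 m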